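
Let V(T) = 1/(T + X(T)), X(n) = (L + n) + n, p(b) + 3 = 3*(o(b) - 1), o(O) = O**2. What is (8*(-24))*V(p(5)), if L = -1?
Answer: -96/103 ≈ -0.93204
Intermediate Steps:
p(b) = -6 + 3*b**2 (p(b) = -3 + 3*(b**2 - 1) = -3 + 3*(-1 + b**2) = -3 + (-3 + 3*b**2) = -6 + 3*b**2)
X(n) = -1 + 2*n (X(n) = (-1 + n) + n = -1 + 2*n)
V(T) = 1/(-1 + 3*T) (V(T) = 1/(T + (-1 + 2*T)) = 1/(-1 + 3*T))
(8*(-24))*V(p(5)) = (8*(-24))/(-1 + 3*(-6 + 3*5**2)) = -192/(-1 + 3*(-6 + 3*25)) = -192/(-1 + 3*(-6 + 75)) = -192/(-1 + 3*69) = -192/(-1 + 207) = -192/206 = -192*1/206 = -96/103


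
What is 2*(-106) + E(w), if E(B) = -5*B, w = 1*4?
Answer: -232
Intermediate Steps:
w = 4
2*(-106) + E(w) = 2*(-106) - 5*4 = -212 - 20 = -232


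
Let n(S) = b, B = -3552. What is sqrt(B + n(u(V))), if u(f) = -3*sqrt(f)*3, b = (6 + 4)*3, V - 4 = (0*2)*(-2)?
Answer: I*sqrt(3522) ≈ 59.346*I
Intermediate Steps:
V = 4 (V = 4 + (0*2)*(-2) = 4 + 0*(-2) = 4 + 0 = 4)
b = 30 (b = 10*3 = 30)
u(f) = -9*sqrt(f)
n(S) = 30
sqrt(B + n(u(V))) = sqrt(-3552 + 30) = sqrt(-3522) = I*sqrt(3522)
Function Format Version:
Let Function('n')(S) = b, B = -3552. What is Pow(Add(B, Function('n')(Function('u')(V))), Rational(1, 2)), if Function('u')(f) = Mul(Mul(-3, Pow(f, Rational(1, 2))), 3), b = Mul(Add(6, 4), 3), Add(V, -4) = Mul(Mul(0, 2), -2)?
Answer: Mul(I, Pow(3522, Rational(1, 2))) ≈ Mul(59.346, I)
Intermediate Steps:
V = 4 (V = Add(4, Mul(Mul(0, 2), -2)) = Add(4, Mul(0, -2)) = Add(4, 0) = 4)
b = 30 (b = Mul(10, 3) = 30)
Function('u')(f) = Mul(-9, Pow(f, Rational(1, 2)))
Function('n')(S) = 30
Pow(Add(B, Function('n')(Function('u')(V))), Rational(1, 2)) = Pow(Add(-3552, 30), Rational(1, 2)) = Pow(-3522, Rational(1, 2)) = Mul(I, Pow(3522, Rational(1, 2)))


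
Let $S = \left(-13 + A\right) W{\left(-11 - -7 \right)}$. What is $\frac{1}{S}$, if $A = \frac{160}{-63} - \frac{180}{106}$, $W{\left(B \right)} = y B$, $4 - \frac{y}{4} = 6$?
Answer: $- \frac{3339}{1841824} \approx -0.0018129$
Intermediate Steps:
$y = -8$ ($y = 16 - 24 = -8$)
$W{\left(B \right)} = - 8 B$
$A = - \frac{14150}{3339}$ ($A = 160 \left(- \frac{1}{63}\right) - \frac{90}{53} = - \frac{160}{63} - \frac{90}{53} = - \frac{14150}{3339} \approx -4.2378$)
$S = - \frac{1841824}{3339}$ ($S = \left(-13 - \frac{14150}{3339}\right) \left(- 8 \left(-11 - -7\right)\right) = - \frac{57557 \left(- 8 \left(-11 + 7\right)\right)}{3339} = - \frac{57557 \left(\left(-8\right) \left(-4\right)\right)}{3339} = \left(- \frac{57557}{3339}\right) 32 = - \frac{1841824}{3339} \approx -551.61$)
$\frac{1}{S} = \frac{1}{- \frac{1841824}{3339}} = - \frac{3339}{1841824}$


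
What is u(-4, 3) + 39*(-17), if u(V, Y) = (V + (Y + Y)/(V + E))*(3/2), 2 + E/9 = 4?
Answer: -9357/14 ≈ -668.36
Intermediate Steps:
E = 18 (E = -18 + 9*4 = -18 + 36 = 18)
u(V, Y) = 3*V/2 + 3*Y/(18 + V) (u(V, Y) = (V + (Y + Y)/(V + 18))*(3/2) = (V + (2*Y)/(18 + V))*(3*(½)) = (V + 2*Y/(18 + V))*(3/2) = 3*V/2 + 3*Y/(18 + V))
u(-4, 3) + 39*(-17) = 3*((-4)² + 2*3 + 18*(-4))/(2*(18 - 4)) + 39*(-17) = (3/2)*(16 + 6 - 72)/14 - 663 = (3/2)*(1/14)*(-50) - 663 = -75/14 - 663 = -9357/14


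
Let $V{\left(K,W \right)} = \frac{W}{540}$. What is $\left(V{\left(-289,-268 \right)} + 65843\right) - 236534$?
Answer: $- \frac{23043352}{135} \approx -1.7069 \cdot 10^{5}$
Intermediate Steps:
$V{\left(K,W \right)} = \frac{W}{540}$ ($V{\left(K,W \right)} = W \frac{1}{540} = \frac{W}{540}$)
$\left(V{\left(-289,-268 \right)} + 65843\right) - 236534 = \left(\frac{1}{540} \left(-268\right) + 65843\right) - 236534 = \left(- \frac{67}{135} + 65843\right) - 236534 = \frac{8888738}{135} - 236534 = - \frac{23043352}{135}$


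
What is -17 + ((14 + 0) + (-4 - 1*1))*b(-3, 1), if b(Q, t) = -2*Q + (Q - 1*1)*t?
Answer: 1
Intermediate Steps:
b(Q, t) = -2*Q + t*(-1 + Q) (b(Q, t) = -2*Q + (Q - 1)*t = -2*Q + (-1 + Q)*t = -2*Q + t*(-1 + Q))
-17 + ((14 + 0) + (-4 - 1*1))*b(-3, 1) = -17 + ((14 + 0) + (-4 - 1*1))*(-1*1 - 2*(-3) - 3*1) = -17 + (14 + (-4 - 1))*(-1 + 6 - 3) = -17 + (14 - 5)*2 = -17 + 9*2 = -17 + 18 = 1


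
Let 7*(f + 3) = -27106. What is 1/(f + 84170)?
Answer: 7/562063 ≈ 1.2454e-5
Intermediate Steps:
f = -27127/7 (f = -3 + (1/7)*(-27106) = -3 - 27106/7 = -27127/7 ≈ -3875.3)
1/(f + 84170) = 1/(-27127/7 + 84170) = 1/(562063/7) = 7/562063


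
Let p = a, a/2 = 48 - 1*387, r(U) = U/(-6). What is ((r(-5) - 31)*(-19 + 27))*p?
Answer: 163624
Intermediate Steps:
r(U) = -U/6 (r(U) = U*(-1/6) = -U/6)
a = -678 (a = 2*(48 - 1*387) = 2*(48 - 387) = 2*(-339) = -678)
p = -678
((r(-5) - 31)*(-19 + 27))*p = ((-1/6*(-5) - 31)*(-19 + 27))*(-678) = ((5/6 - 31)*8)*(-678) = -181/6*8*(-678) = -724/3*(-678) = 163624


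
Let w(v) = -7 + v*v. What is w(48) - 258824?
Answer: -256527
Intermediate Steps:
w(v) = -7 + v²
w(48) - 258824 = (-7 + 48²) - 258824 = (-7 + 2304) - 258824 = 2297 - 258824 = -256527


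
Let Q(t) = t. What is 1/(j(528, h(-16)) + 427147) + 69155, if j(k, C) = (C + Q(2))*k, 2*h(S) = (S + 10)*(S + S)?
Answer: 33117707106/478891 ≈ 69155.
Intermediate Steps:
h(S) = S*(10 + S) (h(S) = ((S + 10)*(S + S))/2 = ((10 + S)*(2*S))/2 = (2*S*(10 + S))/2 = S*(10 + S))
j(k, C) = k*(2 + C) (j(k, C) = (C + 2)*k = (2 + C)*k = k*(2 + C))
1/(j(528, h(-16)) + 427147) + 69155 = 1/(528*(2 - 16*(10 - 16)) + 427147) + 69155 = 1/(528*(2 - 16*(-6)) + 427147) + 69155 = 1/(528*(2 + 96) + 427147) + 69155 = 1/(528*98 + 427147) + 69155 = 1/(51744 + 427147) + 69155 = 1/478891 + 69155 = 33117707106/478891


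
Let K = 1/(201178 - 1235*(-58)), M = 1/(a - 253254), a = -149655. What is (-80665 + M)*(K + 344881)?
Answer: -117610238202150962639/4227569172 ≈ -2.7820e+10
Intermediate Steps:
M = -1/402909 (M = 1/(-149655 - 253254) = 1/(-402909) = -1/402909 ≈ -2.4819e-6)
K = 1/272808 (K = 1/(201178 + 71630) = 1/272808 ≈ 3.6656e-6)
(-80665 + M)*(K + 344881) = (-80665 - 1/402909)*(1/272808 + 344881) = -32500654486/402909*94086295849/272808 = -117610238202150962639/4227569172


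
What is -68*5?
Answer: -340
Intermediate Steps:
-68*5 = -4*85 = -340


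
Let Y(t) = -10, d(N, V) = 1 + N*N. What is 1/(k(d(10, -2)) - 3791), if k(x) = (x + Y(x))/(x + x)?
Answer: -202/765691 ≈ -0.00026381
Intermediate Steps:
d(N, V) = 1 + N**2
k(x) = (-10 + x)/(2*x) (k(x) = (x - 10)/(x + x) = (-10 + x)/((2*x)) = (-10 + x)*(1/(2*x)) = (-10 + x)/(2*x))
1/(k(d(10, -2)) - 3791) = 1/((-10 + (1 + 10**2))/(2*(1 + 10**2)) - 3791) = 1/((-10 + (1 + 100))/(2*(1 + 100)) - 3791) = 1/((1/2)*(-10 + 101)/101 - 3791) = 1/((1/2)*(1/101)*91 - 3791) = 1/(91/202 - 3791) = 1/(-765691/202) = -202/765691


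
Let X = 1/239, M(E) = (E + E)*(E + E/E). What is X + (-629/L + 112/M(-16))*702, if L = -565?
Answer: 25530332/27007 ≈ 945.32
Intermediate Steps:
M(E) = 2*E*(1 + E) (M(E) = (2*E)*(E + 1) = (2*E)*(1 + E) = 2*E*(1 + E))
X = 1/239 ≈ 0.0041841
X + (-629/L + 112/M(-16))*702 = 1/239 + (-629/(-565) + 112/((2*(-16)*(1 - 16))))*702 = 1/239 + (-629*(-1/565) + 112/((2*(-16)*(-15))))*702 = 1/239 + (629/565 + 112/480)*702 = 1/239 + (629/565 + 112*(1/480))*702 = 1/239 + (629/565 + 7/30)*702 = 1/239 + (913/678)*702 = 1/239 + 106821/113 = 25530332/27007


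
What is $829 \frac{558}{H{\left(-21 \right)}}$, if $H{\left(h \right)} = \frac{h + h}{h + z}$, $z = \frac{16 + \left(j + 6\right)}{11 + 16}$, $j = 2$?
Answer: $\frac{4651519}{21} \approx 2.215 \cdot 10^{5}$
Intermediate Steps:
$z = \frac{8}{9}$ ($z = \frac{16 + \left(2 + 6\right)}{11 + 16} = \frac{16 + 8}{27} = 24 \cdot \frac{1}{27} = \frac{8}{9} \approx 0.88889$)
$H{\left(h \right)} = \frac{2 h}{\frac{8}{9} + h}$ ($H{\left(h \right)} = \frac{h + h}{h + \frac{8}{9}} = \frac{2 h}{\frac{8}{9} + h}$)
$829 \frac{558}{H{\left(-21 \right)}} = 829 \frac{558}{18 \left(-21\right) \frac{1}{8 + 9 \left(-21\right)}} = 829 \frac{558}{18 \left(-21\right) \frac{1}{8 - 189}} = 829 \frac{558}{18 \left(-21\right) \frac{1}{-181}} = 829 \frac{558}{18 \left(-21\right) \left(- \frac{1}{181}\right)} = 829 \frac{558}{\frac{378}{181}} = 829 \cdot 558 \cdot \frac{181}{378} = 829 \cdot \frac{5611}{21} = \frac{4651519}{21}$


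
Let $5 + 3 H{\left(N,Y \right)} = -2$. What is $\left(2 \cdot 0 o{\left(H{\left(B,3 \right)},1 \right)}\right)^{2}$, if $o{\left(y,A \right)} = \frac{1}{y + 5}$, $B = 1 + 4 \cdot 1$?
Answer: $0$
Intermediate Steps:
$B = 5$ ($B = 1 + 4 = 5$)
$H{\left(N,Y \right)} = - \frac{7}{3}$ ($H{\left(N,Y \right)} = - \frac{5}{3} + \frac{1}{3} \left(-2\right) = - \frac{5}{3} - \frac{2}{3} = - \frac{7}{3}$)
$o{\left(y,A \right)} = \frac{1}{5 + y}$
$\left(2 \cdot 0 o{\left(H{\left(B,3 \right)},1 \right)}\right)^{2} = \left(\frac{2 \cdot 0}{5 - \frac{7}{3}}\right)^{2} = \left(\frac{0}{\frac{8}{3}}\right)^{2} = \left(0 \cdot \frac{3}{8}\right)^{2} = 0^{2} = 0$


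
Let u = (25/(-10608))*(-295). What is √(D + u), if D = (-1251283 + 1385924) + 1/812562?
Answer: √17367492762254617670649/359152404 ≈ 366.94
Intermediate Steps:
D = 109404160243/812562 (D = 134641 + 1/812562 = 109404160243/812562 ≈ 1.3464e+5)
u = 7375/10608 (u = (25*(-1/10608))*(-295) = -25/10608*(-295) = 7375/10608 ≈ 0.69523)
√(D + u) = √(109404160243/812562 + 7375/10608) = √(193427554083749/1436609616) = √17367492762254617670649/359152404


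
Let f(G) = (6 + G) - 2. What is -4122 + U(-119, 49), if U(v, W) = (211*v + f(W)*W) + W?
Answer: -26585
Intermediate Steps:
f(G) = 4 + G
U(v, W) = W + 211*v + W*(4 + W) (U(v, W) = (211*v + (4 + W)*W) + W = (211*v + W*(4 + W)) + W = W + 211*v + W*(4 + W))
-4122 + U(-119, 49) = -4122 + (49 + 211*(-119) + 49*(4 + 49)) = -4122 + (49 - 25109 + 49*53) = -4122 + (49 - 25109 + 2597) = -4122 - 22463 = -26585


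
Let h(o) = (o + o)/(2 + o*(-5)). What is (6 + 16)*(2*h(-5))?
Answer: -440/27 ≈ -16.296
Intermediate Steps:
h(o) = 2*o/(2 - 5*o) (h(o) = (2*o)/(2 - 5*o) = 2*o/(2 - 5*o))
(6 + 16)*(2*h(-5)) = (6 + 16)*(2*(-2*(-5)/(-2 + 5*(-5)))) = 22*(2*(-2*(-5)/(-2 - 25))) = 22*(2*(-2*(-5)/(-27))) = 22*(2*(-2*(-5)*(-1/27))) = 22*(2*(-10/27)) = 22*(-20/27) = -440/27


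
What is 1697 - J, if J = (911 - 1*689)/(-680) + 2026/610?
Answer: 35133667/20740 ≈ 1694.0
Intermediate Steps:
J = 62113/20740 (J = (911 - 689)*(-1/680) + 2026*(1/610) = 222*(-1/680) + 1013/305 = -111/340 + 1013/305 = 62113/20740 ≈ 2.9948)
1697 - J = 1697 - 1*62113/20740 = 1697 - 62113/20740 = 35133667/20740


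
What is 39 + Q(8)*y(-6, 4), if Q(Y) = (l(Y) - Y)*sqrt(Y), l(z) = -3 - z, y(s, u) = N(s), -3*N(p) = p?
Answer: 39 - 76*sqrt(2) ≈ -68.480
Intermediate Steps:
N(p) = -p/3
y(s, u) = -s/3
Q(Y) = sqrt(Y)*(-3 - 2*Y) (Q(Y) = ((-3 - Y) - Y)*sqrt(Y) = (-3 - 2*Y)*sqrt(Y) = sqrt(Y)*(-3 - 2*Y))
39 + Q(8)*y(-6, 4) = 39 + (sqrt(8)*(-3 - 2*8))*(-1/3*(-6)) = 39 + ((2*sqrt(2))*(-3 - 16))*2 = 39 + ((2*sqrt(2))*(-19))*2 = 39 - 38*sqrt(2)*2 = 39 - 76*sqrt(2)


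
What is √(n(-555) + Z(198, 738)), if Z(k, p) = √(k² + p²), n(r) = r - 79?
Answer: √(-634 + 18*√1802) ≈ 11.406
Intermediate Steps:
n(r) = -79 + r
√(n(-555) + Z(198, 738)) = √((-79 - 555) + √(198² + 738²)) = √(-634 + √(39204 + 544644)) = √(-634 + √583848) = √(-634 + 18*√1802)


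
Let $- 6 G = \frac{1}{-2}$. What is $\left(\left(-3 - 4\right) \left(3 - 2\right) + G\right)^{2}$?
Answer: $\frac{6889}{144} \approx 47.84$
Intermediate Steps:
$G = \frac{1}{12}$ ($G = - \frac{1}{6 \left(-2\right)} = \left(- \frac{1}{6}\right) \left(- \frac{1}{2}\right) = \frac{1}{12} \approx 0.083333$)
$\left(\left(-3 - 4\right) \left(3 - 2\right) + G\right)^{2} = \left(\left(-3 - 4\right) \left(3 - 2\right) + \frac{1}{12}\right)^{2} = \left(\left(-7\right) 1 + \frac{1}{12}\right)^{2} = \left(-7 + \frac{1}{12}\right)^{2} = \left(- \frac{83}{12}\right)^{2} = \frac{6889}{144}$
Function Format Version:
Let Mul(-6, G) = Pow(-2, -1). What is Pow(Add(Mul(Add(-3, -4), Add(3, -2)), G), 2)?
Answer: Rational(6889, 144) ≈ 47.840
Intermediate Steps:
G = Rational(1, 12) (G = Mul(Rational(-1, 6), Pow(-2, -1)) = Mul(Rational(-1, 6), Rational(-1, 2)) = Rational(1, 12) ≈ 0.083333)
Pow(Add(Mul(Add(-3, -4), Add(3, -2)), G), 2) = Pow(Add(Mul(Add(-3, -4), Add(3, -2)), Rational(1, 12)), 2) = Pow(Add(Mul(-7, 1), Rational(1, 12)), 2) = Pow(Add(-7, Rational(1, 12)), 2) = Pow(Rational(-83, 12), 2) = Rational(6889, 144)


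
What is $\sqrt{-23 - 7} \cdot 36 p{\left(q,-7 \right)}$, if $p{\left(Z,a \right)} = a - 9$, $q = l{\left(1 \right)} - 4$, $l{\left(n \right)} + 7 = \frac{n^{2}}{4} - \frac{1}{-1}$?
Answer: $- 576 i \sqrt{30} \approx - 3154.9 i$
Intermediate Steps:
$l{\left(n \right)} = -6 + \frac{n^{2}}{4}$ ($l{\left(n \right)} = -7 + \left(\frac{n^{2}}{4} - \frac{1}{-1}\right) = -7 + \left(n^{2} \cdot \frac{1}{4} - -1\right) = -7 + \left(\frac{n^{2}}{4} + 1\right) = -7 + \left(1 + \frac{n^{2}}{4}\right) = -6 + \frac{n^{2}}{4}$)
$q = - \frac{39}{4}$ ($q = \left(-6 + \frac{1^{2}}{4}\right) - 4 = \left(-6 + \frac{1}{4} \cdot 1\right) - 4 = \left(-6 + \frac{1}{4}\right) - 4 = - \frac{23}{4} - 4 = - \frac{39}{4} \approx -9.75$)
$p{\left(Z,a \right)} = -9 + a$
$\sqrt{-23 - 7} \cdot 36 p{\left(q,-7 \right)} = \sqrt{-23 - 7} \cdot 36 \left(-9 - 7\right) = \sqrt{-30} \cdot 36 \left(-16\right) = i \sqrt{30} \cdot 36 \left(-16\right) = 36 i \sqrt{30} \left(-16\right) = - 576 i \sqrt{30}$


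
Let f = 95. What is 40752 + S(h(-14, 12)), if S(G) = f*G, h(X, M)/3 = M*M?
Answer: 81792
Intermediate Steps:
h(X, M) = 3*M² (h(X, M) = 3*(M*M) = 3*M²)
S(G) = 95*G
40752 + S(h(-14, 12)) = 40752 + 95*(3*12²) = 40752 + 95*(3*144) = 40752 + 95*432 = 40752 + 41040 = 81792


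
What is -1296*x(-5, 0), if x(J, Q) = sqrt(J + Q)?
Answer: -1296*I*sqrt(5) ≈ -2897.9*I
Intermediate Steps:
-1296*x(-5, 0) = -1296*sqrt(-5 + 0) = -1296*I*sqrt(5)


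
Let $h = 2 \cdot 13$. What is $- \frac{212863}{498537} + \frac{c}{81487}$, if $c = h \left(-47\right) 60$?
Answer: $- \frac{53898300121}{40624284519} \approx -1.3267$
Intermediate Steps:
$h = 26$
$c = -73320$ ($c = 26 \left(-47\right) 60 = \left(-1222\right) 60 = -73320$)
$- \frac{212863}{498537} + \frac{c}{81487} = - \frac{212863}{498537} - \frac{73320}{81487} = - \frac{53898300121}{40624284519}$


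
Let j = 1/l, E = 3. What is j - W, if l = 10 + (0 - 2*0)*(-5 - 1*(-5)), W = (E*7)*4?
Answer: -839/10 ≈ -83.900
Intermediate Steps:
W = 84 (W = (3*7)*4 = 21*4 = 84)
l = 10 (l = 10 + (0 + 0)*(-5 + 5) = 10 + 0*0 = 10 + 0 = 10)
j = 1/10 ≈ 0.10000
j - W = 1/10 - 1*84 = 1/10 - 84 = -839/10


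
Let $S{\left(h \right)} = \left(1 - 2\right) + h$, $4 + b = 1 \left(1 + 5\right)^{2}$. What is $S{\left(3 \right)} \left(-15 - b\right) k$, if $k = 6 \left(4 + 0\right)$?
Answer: $-2256$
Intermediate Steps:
$b = 32$ ($b = -4 + 1 \left(1 + 5\right)^{2} = -4 + 1 \cdot 6^{2} = -4 + 1 \cdot 36 = -4 + 36 = 32$)
$S{\left(h \right)} = -1 + h$
$k = 24$ ($k = 6 \cdot 4 = 24$)
$S{\left(3 \right)} \left(-15 - b\right) k = \left(-1 + 3\right) \left(-15 - 32\right) 24 = 2 \left(-15 - 32\right) 24 = 2 \left(-47\right) 24 = \left(-94\right) 24 = -2256$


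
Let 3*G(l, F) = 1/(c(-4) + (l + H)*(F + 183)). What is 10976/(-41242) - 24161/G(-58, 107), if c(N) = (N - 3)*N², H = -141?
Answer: 86424921082658/20621 ≈ 4.1911e+9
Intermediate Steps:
c(N) = N²*(-3 + N) (c(N) = (-3 + N)*N² = N²*(-3 + N))
G(l, F) = 1/(3*(-112 + (-141 + l)*(183 + F))) (G(l, F) = 1/(3*((-4)²*(-3 - 4) + (l - 141)*(F + 183))) = 1/(3*(16*(-7) + (-141 + l)*(183 + F))) = 1/(3*(-112 + (-141 + l)*(183 + F))))
10976/(-41242) - 24161/G(-58, 107) = 10976/(-41242) - 24161/(1/(3*(-25915 - 141*107 + 183*(-58) + 107*(-58)))) = 10976*(-1/41242) - 24161/(1/(3*(-25915 - 15087 - 10614 - 6206))) = -5488/20621 - 24161/((⅓)/(-57822)) = -5488/20621 - 24161/((⅓)*(-1/57822)) = -5488/20621 - 24161/(-1/173466) = -5488/20621 - 24161*(-173466) = -5488/20621 + 4191112026 = 86424921082658/20621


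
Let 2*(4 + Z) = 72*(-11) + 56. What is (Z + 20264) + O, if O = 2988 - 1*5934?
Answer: 16946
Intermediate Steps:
Z = -372 (Z = -4 + (72*(-11) + 56)/2 = -4 + (-792 + 56)/2 = -4 + (1/2)*(-736) = -4 - 368 = -372)
O = -2946 (O = 2988 - 5934 = -2946)
(Z + 20264) + O = (-372 + 20264) - 2946 = 19892 - 2946 = 16946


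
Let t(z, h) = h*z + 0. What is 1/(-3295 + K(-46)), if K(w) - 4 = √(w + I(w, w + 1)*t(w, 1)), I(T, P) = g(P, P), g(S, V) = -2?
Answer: -3291/10830635 - √46/10830635 ≈ -0.00030449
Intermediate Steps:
t(z, h) = h*z
I(T, P) = -2
K(w) = 4 + √(-w) (K(w) = 4 + √(w - 2*w) = 4 + √(-w))
1/(-3295 + K(-46)) = 1/(-3295 + (4 + √(-1*(-46)))) = 1/(-3295 + (4 + √46)) = 1/(-3291 + √46)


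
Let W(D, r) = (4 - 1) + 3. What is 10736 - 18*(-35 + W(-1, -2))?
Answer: 11258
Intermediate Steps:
W(D, r) = 6 (W(D, r) = 3 + 3 = 6)
10736 - 18*(-35 + W(-1, -2)) = 10736 - 18*(-35 + 6) = 10736 - 18*(-29) = 10736 - 1*(-522) = 10736 + 522 = 11258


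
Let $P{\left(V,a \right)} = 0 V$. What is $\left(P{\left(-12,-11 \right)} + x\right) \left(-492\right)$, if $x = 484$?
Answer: $-238128$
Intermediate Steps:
$P{\left(V,a \right)} = 0$
$\left(P{\left(-12,-11 \right)} + x\right) \left(-492\right) = \left(0 + 484\right) \left(-492\right) = 484 \left(-492\right) = -238128$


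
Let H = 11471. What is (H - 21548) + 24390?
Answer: 14313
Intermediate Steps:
(H - 21548) + 24390 = (11471 - 21548) + 24390 = -10077 + 24390 = 14313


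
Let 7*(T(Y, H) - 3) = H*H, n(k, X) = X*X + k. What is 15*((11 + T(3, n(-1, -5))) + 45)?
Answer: 14835/7 ≈ 2119.3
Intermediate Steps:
n(k, X) = k + X**2 (n(k, X) = X**2 + k = k + X**2)
T(Y, H) = 3 + H**2/7 (T(Y, H) = 3 + (H*H)/7 = 3 + H**2/7)
15*((11 + T(3, n(-1, -5))) + 45) = 15*((11 + (3 + (-1 + (-5)**2)**2/7)) + 45) = 15*((11 + (3 + (-1 + 25)**2/7)) + 45) = 15*((11 + (3 + (1/7)*24**2)) + 45) = 15*((11 + (3 + (1/7)*576)) + 45) = 15*((11 + (3 + 576/7)) + 45) = 15*((11 + 597/7) + 45) = 15*(674/7 + 45) = 15*(989/7) = 14835/7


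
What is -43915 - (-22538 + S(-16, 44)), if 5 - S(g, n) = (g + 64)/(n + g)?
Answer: -149662/7 ≈ -21380.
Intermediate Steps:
S(g, n) = 5 - (64 + g)/(g + n) (S(g, n) = 5 - (g + 64)/(n + g) = 5 - (64 + g)/(g + n))
-43915 - (-22538 + S(-16, 44)) = -43915 - (-22538 + (-64 + 4*(-16) + 5*44)/(-16 + 44)) = -43915 - (-22538 + (-64 - 64 + 220)/28) = -43915 - (-22538 + (1/28)*92) = -43915 - (-22538 + 23/7) = -43915 - 1*(-157743/7) = -43915 + 157743/7 = -149662/7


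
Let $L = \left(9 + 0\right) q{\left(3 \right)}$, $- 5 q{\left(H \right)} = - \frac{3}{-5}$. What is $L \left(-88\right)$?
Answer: $\frac{2376}{25} \approx 95.04$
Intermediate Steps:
$q{\left(H \right)} = - \frac{3}{25}$ ($q{\left(H \right)} = - \frac{\left(-3\right) \frac{1}{-5}}{5} = - \frac{\left(-3\right) \left(- \frac{1}{5}\right)}{5} = \left(- \frac{1}{5}\right) \frac{3}{5} = - \frac{3}{25}$)
$L = - \frac{27}{25}$ ($L = \left(9 + 0\right) \left(- \frac{3}{25}\right) = 9 \left(- \frac{3}{25}\right) = - \frac{27}{25} \approx -1.08$)
$L \left(-88\right) = \left(- \frac{27}{25}\right) \left(-88\right) = \frac{2376}{25}$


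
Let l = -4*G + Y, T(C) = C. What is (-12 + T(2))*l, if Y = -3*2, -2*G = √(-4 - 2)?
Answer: 60 - 20*I*√6 ≈ 60.0 - 48.99*I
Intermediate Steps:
G = -I*√6/2 (G = -√(-4 - 2)/2 = -I*√6/2 ≈ -1.2247*I)
Y = -6
l = -6 + 2*I*√6 (l = -(-2)*I*√6 - 6 = 2*I*√6 - 6 = -6 + 2*I*√6 ≈ -6.0 + 4.899*I)
(-12 + T(2))*l = (-12 + 2)*(-6 + 2*I*√6) = -10*(-6 + 2*I*√6) = 60 - 20*I*√6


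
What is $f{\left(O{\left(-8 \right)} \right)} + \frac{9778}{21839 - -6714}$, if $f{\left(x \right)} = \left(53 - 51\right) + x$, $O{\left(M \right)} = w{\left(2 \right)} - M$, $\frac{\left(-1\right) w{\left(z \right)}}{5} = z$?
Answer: $\frac{9778}{28553} \approx 0.34245$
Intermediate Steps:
$w{\left(z \right)} = - 5 z$
$O{\left(M \right)} = -10 - M$ ($O{\left(M \right)} = \left(-5\right) 2 - M = -10 - M$)
$f{\left(x \right)} = 2 + x$
$f{\left(O{\left(-8 \right)} \right)} + \frac{9778}{21839 - -6714} = \left(2 - 2\right) + \frac{9778}{21839 - -6714} = \left(2 + \left(-10 + 8\right)\right) + \frac{9778}{21839 + 6714} = \left(2 - 2\right) + \frac{9778}{28553} = 0 + 9778 \cdot \frac{1}{28553} = 0 + \frac{9778}{28553} = \frac{9778}{28553}$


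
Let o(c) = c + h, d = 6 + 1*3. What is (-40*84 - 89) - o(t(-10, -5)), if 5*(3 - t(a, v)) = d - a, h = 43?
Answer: -17456/5 ≈ -3491.2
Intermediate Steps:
d = 9 (d = 6 + 3 = 9)
t(a, v) = 6/5 + a/5 (t(a, v) = 3 - (9 - a)/5 = 3 + (-9/5 + a/5) = 6/5 + a/5)
o(c) = 43 + c (o(c) = c + 43 = 43 + c)
(-40*84 - 89) - o(t(-10, -5)) = (-40*84 - 89) - (43 + (6/5 + (1/5)*(-10))) = (-3360 - 89) - (43 + (6/5 - 2)) = -3449 - (43 - 4/5) = -3449 - 1*211/5 = -3449 - 211/5 = -17456/5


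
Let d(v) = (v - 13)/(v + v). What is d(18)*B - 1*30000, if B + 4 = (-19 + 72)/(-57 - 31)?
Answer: -10560225/352 ≈ -30001.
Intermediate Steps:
d(v) = (-13 + v)/(2*v) (d(v) = (-13 + v)/((2*v)) = (-13 + v)*(1/(2*v)) = (-13 + v)/(2*v))
B = -405/88 (B = -4 + (-19 + 72)/(-57 - 31) = -4 + 53/(-88) = -4 + 53*(-1/88) = -4 - 53/88 = -405/88 ≈ -4.6023)
d(18)*B - 1*30000 = ((1/2)*(-13 + 18)/18)*(-405/88) - 1*30000 = ((1/2)*(1/18)*5)*(-405/88) - 30000 = (5/36)*(-405/88) - 30000 = -225/352 - 30000 = -10560225/352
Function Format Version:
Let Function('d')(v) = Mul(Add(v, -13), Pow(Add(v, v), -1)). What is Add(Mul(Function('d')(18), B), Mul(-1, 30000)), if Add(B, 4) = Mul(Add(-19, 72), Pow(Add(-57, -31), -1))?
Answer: Rational(-10560225, 352) ≈ -30001.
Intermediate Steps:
Function('d')(v) = Mul(Rational(1, 2), Pow(v, -1), Add(-13, v)) (Function('d')(v) = Mul(Add(-13, v), Pow(Mul(2, v), -1)) = Mul(Add(-13, v), Mul(Rational(1, 2), Pow(v, -1))) = Mul(Rational(1, 2), Pow(v, -1), Add(-13, v)))
B = Rational(-405, 88) (B = Add(-4, Mul(Add(-19, 72), Pow(Add(-57, -31), -1))) = Add(-4, Mul(53, Pow(-88, -1))) = Add(-4, Mul(53, Rational(-1, 88))) = Add(-4, Rational(-53, 88)) = Rational(-405, 88) ≈ -4.6023)
Add(Mul(Function('d')(18), B), Mul(-1, 30000)) = Add(Mul(Mul(Rational(1, 2), Pow(18, -1), Add(-13, 18)), Rational(-405, 88)), Mul(-1, 30000)) = Add(Mul(Mul(Rational(1, 2), Rational(1, 18), 5), Rational(-405, 88)), -30000) = Add(Mul(Rational(5, 36), Rational(-405, 88)), -30000) = Add(Rational(-225, 352), -30000) = Rational(-10560225, 352)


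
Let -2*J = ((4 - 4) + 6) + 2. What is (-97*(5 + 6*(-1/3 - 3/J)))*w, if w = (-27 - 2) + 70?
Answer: -59655/2 ≈ -29828.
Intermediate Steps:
w = 41 (w = -29 + 70 = 41)
J = -4 (J = -(((4 - 4) + 6) + 2)/2 = -((0 + 6) + 2)/2 = -(6 + 2)/2 = -½*8 = -4)
(-97*(5 + 6*(-1/3 - 3/J)))*w = -97*(5 + 6*(-1/3 - 3/(-4)))*41 = -97*(5 + 6*(-1*⅓ - 3*(-¼)))*41 = -97*(5 + 6*(-⅓ + ¾))*41 = -97*(5 + 6*(5/12))*41 = -97*(5 + 5/2)*41 = -97*15/2*41 = -1455/2*41 = -59655/2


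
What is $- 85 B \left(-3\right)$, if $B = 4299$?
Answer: $1096245$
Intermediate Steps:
$- 85 B \left(-3\right) = - 85 \cdot 4299 \left(-3\right) = \left(-85\right) \left(-12897\right) = 1096245$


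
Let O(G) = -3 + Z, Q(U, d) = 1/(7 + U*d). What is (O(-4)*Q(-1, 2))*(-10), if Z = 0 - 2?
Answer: 10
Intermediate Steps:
Z = -2
O(G) = -5 (O(G) = -3 - 2 = -5)
(O(-4)*Q(-1, 2))*(-10) = -5/(7 - 1*2)*(-10) = -5/(7 - 2)*(-10) = -5/5*(-10) = -5*⅕*(-10) = -1*(-10) = 10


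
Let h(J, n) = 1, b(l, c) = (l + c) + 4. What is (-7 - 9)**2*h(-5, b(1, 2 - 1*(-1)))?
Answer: 256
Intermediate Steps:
b(l, c) = 4 + c + l (b(l, c) = (c + l) + 4 = 4 + c + l)
(-7 - 9)**2*h(-5, b(1, 2 - 1*(-1))) = (-7 - 9)**2*1 = (-16)**2*1 = 256*1 = 256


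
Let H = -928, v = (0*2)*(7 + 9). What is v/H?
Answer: 0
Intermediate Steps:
v = 0 (v = 0*16 = 0)
v/H = 0/(-928) = 0*(-1/928) = 0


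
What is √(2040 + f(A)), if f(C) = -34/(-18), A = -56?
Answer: √18377/3 ≈ 45.187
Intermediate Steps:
f(C) = 17/9 (f(C) = -34*(-1/18) = 17/9)
√(2040 + f(A)) = √(2040 + 17/9) = √(18377/9) = √18377/3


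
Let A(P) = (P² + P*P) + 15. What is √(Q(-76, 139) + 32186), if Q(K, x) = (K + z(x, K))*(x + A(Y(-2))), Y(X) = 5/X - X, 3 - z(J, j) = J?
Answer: 2*I*√142 ≈ 23.833*I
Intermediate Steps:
z(J, j) = 3 - J
Y(X) = -X + 5/X
A(P) = 15 + 2*P² (A(P) = (P² + P²) + 15 = 2*P² + 15 = 15 + 2*P²)
Q(K, x) = (31/2 + x)*(3 + K - x) (Q(K, x) = (K + (3 - x))*(x + (15 + 2*(-1*(-2) + 5/(-2))²)) = (3 + K - x)*(x + (15 + 2*(2 + 5*(-½))²)) = (3 + K - x)*(x + (15 + 2*(2 - 5/2)²)) = (3 + K - x)*(x + (15 + 2*(-½)²)) = (3 + K - x)*(x + (15 + 2*(¼))) = (3 + K - x)*(x + (15 + ½)) = (3 + K - x)*(x + 31/2) = (3 + K - x)*(31/2 + x) = (31/2 + x)*(3 + K - x))
√(Q(-76, 139) + 32186) = √((93/2 - 1*139² - 25/2*139 + (31/2)*(-76) - 76*139) + 32186) = √((93/2 - 1*19321 - 3475/2 - 1178 - 10564) + 32186) = √((93/2 - 19321 - 3475/2 - 1178 - 10564) + 32186) = √(-32754 + 32186) = √(-568) = 2*I*√142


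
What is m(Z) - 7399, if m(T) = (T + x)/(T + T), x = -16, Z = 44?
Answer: -162771/22 ≈ -7398.7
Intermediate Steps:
m(T) = (-16 + T)/(2*T) (m(T) = (T - 16)/(T + T) = (-16 + T)/((2*T)) = (-16 + T)*(1/(2*T)) = (-16 + T)/(2*T))
m(Z) - 7399 = (½)*(-16 + 44)/44 - 7399 = (½)*(1/44)*28 - 7399 = 7/22 - 7399 = -162771/22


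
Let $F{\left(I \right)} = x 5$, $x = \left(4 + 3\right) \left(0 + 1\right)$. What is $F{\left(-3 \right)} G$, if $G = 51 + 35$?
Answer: $3010$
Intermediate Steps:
$x = 7$ ($x = 7 \cdot 1 = 7$)
$G = 86$
$F{\left(I \right)} = 35$ ($F{\left(I \right)} = 7 \cdot 5 = 35$)
$F{\left(-3 \right)} G = 35 \cdot 86 = 3010$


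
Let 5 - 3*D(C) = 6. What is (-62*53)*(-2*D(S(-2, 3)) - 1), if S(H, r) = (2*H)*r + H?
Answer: 3286/3 ≈ 1095.3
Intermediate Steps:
S(H, r) = H + 2*H*r (S(H, r) = 2*H*r + H = H + 2*H*r)
D(C) = -⅓ (D(C) = 5/3 - ⅓*6 = 5/3 - 2 = -⅓)
(-62*53)*(-2*D(S(-2, 3)) - 1) = (-62*53)*(-2*(-⅓) - 1) = -3286*(⅔ - 1) = -3286*(-⅓) = 3286/3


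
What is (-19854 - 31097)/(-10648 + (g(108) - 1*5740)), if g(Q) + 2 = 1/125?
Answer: 6368875/2048749 ≈ 3.1087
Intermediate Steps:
g(Q) = -249/125 (g(Q) = -2 + 1/125 = -249/125)
(-19854 - 31097)/(-10648 + (g(108) - 1*5740)) = (-19854 - 31097)/(-10648 + (-249/125 - 1*5740)) = -50951/(-10648 + (-249/125 - 5740)) = -50951/(-10648 - 717749/125) = -50951/(-2048749/125) = -50951*(-125/2048749) = 6368875/2048749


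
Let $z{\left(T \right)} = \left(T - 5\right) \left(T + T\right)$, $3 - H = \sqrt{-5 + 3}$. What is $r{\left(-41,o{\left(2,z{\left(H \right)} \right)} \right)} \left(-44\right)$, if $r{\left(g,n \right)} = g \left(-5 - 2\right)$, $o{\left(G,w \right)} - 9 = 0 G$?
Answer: $-12628$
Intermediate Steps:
$H = 3 - i \sqrt{2}$ ($H = 3 - \sqrt{-5 + 3} = 3 - \sqrt{-2} = 3 - i \sqrt{2} \approx 3.0 - 1.4142 i$)
$z{\left(T \right)} = 2 T \left(-5 + T\right)$ ($z{\left(T \right)} = \left(-5 + T\right) 2 T = 2 T \left(-5 + T\right)$)
$o{\left(G,w \right)} = 9$ ($o{\left(G,w \right)} = 9 + 0 G = 9 + 0 = 9$)
$r{\left(g,n \right)} = - 7 g$ ($r{\left(g,n \right)} = g \left(-7\right) = - 7 g$)
$r{\left(-41,o{\left(2,z{\left(H \right)} \right)} \right)} \left(-44\right) = \left(-7\right) \left(-41\right) \left(-44\right) = 287 \left(-44\right) = -12628$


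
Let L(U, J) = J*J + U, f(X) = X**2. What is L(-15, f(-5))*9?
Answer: 5490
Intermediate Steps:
L(U, J) = U + J**2 (L(U, J) = J**2 + U = U + J**2)
L(-15, f(-5))*9 = (-15 + ((-5)**2)**2)*9 = (-15 + 25**2)*9 = (-15 + 625)*9 = 610*9 = 5490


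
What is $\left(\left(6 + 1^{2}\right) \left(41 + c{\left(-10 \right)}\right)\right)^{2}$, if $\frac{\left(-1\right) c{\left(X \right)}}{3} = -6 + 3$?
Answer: $122500$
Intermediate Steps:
$c{\left(X \right)} = 9$ ($c{\left(X \right)} = - 3 \left(-6 + 3\right) = \left(-3\right) \left(-3\right) = 9$)
$\left(\left(6 + 1^{2}\right) \left(41 + c{\left(-10 \right)}\right)\right)^{2} = \left(\left(6 + 1^{2}\right) \left(41 + 9\right)\right)^{2} = \left(\left(6 + 1\right) 50\right)^{2} = \left(7 \cdot 50\right)^{2} = 350^{2} = 122500$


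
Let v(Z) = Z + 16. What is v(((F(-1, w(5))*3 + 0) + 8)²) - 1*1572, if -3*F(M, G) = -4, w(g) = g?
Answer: -1412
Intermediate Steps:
F(M, G) = 4/3 (F(M, G) = -⅓*(-4) = 4/3)
v(Z) = 16 + Z
v(((F(-1, w(5))*3 + 0) + 8)²) - 1*1572 = (16 + (((4/3)*3 + 0) + 8)²) - 1*1572 = (16 + ((4 + 0) + 8)²) - 1572 = (16 + (4 + 8)²) - 1572 = (16 + 12²) - 1572 = (16 + 144) - 1572 = 160 - 1572 = -1412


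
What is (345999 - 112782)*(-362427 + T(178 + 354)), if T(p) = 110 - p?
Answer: -84622555233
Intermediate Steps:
(345999 - 112782)*(-362427 + T(178 + 354)) = (345999 - 112782)*(-362427 + (110 - (178 + 354))) = 233217*(-362427 + (110 - 1*532)) = 233217*(-362427 + (110 - 532)) = 233217*(-362427 - 422) = 233217*(-362849) = -84622555233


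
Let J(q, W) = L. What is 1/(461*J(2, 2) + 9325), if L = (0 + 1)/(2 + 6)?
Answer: 8/75061 ≈ 0.00010658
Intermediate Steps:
L = ⅛ (L = 1/8 = 1*(⅛) = ⅛ ≈ 0.12500)
J(q, W) = ⅛
1/(461*J(2, 2) + 9325) = 1/(461*(⅛) + 9325) = 1/(461/8 + 9325) = 1/(75061/8) = 8/75061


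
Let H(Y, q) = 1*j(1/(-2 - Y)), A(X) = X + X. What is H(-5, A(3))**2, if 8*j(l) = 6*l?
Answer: 1/16 ≈ 0.062500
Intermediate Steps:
j(l) = 3*l/4 (j(l) = (6*l)/8 = 3*l/4)
A(X) = 2*X
H(Y, q) = 3/(4*(-2 - Y)) (H(Y, q) = 1*(3/(4*(-2 - Y))) = 3/(4*(-2 - Y)))
H(-5, A(3))**2 = (-3/(8 + 4*(-5)))**2 = (-3/(8 - 20))**2 = (-3/(-12))**2 = (-3*(-1/12))**2 = (1/4)**2 = 1/16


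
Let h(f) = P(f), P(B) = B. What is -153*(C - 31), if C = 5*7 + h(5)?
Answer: -1377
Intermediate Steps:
h(f) = f
C = 40 (C = 5*7 + 5 = 35 + 5 = 40)
-153*(C - 31) = -153*(40 - 31) = -153*9 = -1377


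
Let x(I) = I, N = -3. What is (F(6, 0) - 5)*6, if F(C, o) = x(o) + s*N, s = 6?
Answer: -138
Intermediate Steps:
F(C, o) = -18 + o (F(C, o) = o + 6*(-3) = o - 18 = -18 + o)
(F(6, 0) - 5)*6 = ((-18 + 0) - 5)*6 = (-18 - 5)*6 = -23*6 = -138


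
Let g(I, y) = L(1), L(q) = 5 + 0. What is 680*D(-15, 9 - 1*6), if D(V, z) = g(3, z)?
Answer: 3400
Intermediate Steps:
L(q) = 5
g(I, y) = 5
D(V, z) = 5
680*D(-15, 9 - 1*6) = 680*5 = 3400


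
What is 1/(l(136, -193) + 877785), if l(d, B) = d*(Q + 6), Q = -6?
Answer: 1/877785 ≈ 1.1392e-6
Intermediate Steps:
l(d, B) = 0 (l(d, B) = d*(-6 + 6) = d*0 = 0)
1/(l(136, -193) + 877785) = 1/(0 + 877785) = 1/877785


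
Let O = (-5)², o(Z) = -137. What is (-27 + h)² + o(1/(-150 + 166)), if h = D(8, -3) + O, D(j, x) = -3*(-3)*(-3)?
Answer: 704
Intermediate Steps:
D(j, x) = -27 (D(j, x) = 9*(-3) = -27)
O = 25
h = -2 (h = -27 + 25 = -2)
(-27 + h)² + o(1/(-150 + 166)) = (-27 - 2)² - 137 = (-29)² - 137 = 841 - 137 = 704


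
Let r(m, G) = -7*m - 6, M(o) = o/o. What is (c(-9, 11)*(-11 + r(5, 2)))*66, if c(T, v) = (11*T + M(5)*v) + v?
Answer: 264264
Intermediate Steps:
M(o) = 1
r(m, G) = -6 - 7*m
c(T, v) = 2*v + 11*T (c(T, v) = (11*T + 1*v) + v = (11*T + v) + v = (v + 11*T) + v = 2*v + 11*T)
(c(-9, 11)*(-11 + r(5, 2)))*66 = ((2*11 + 11*(-9))*(-11 + (-6 - 7*5)))*66 = ((22 - 99)*(-11 + (-6 - 35)))*66 = -77*(-11 - 41)*66 = -77*(-52)*66 = 4004*66 = 264264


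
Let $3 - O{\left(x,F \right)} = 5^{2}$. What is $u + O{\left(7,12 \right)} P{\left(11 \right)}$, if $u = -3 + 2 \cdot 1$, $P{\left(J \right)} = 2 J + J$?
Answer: $-727$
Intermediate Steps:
$O{\left(x,F \right)} = -22$ ($O{\left(x,F \right)} = 3 - 5^{2} = 3 - 25 = -22$)
$P{\left(J \right)} = 3 J$
$u = -1$ ($u = -3 + 2 = -1$)
$u + O{\left(7,12 \right)} P{\left(11 \right)} = -1 - 22 \cdot 3 \cdot 11 = -1 - 726 = -727$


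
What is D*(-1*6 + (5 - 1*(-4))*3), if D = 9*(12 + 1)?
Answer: 2457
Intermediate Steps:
D = 117 (D = 9*13 = 117)
D*(-1*6 + (5 - 1*(-4))*3) = 117*(-1*6 + (5 - 1*(-4))*3) = 117*(-6 + (5 + 4)*3) = 117*(-6 + 9*3) = 117*(-6 + 27) = 117*21 = 2457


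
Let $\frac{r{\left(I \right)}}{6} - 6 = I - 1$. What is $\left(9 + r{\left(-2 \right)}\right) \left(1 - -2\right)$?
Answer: $81$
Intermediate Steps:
$r{\left(I \right)} = 30 + 6 I$ ($r{\left(I \right)} = 36 + 6 \left(I - 1\right) = 36 + 6 \left(-1 + I\right) = 36 + \left(-6 + 6 I\right) = 30 + 6 I$)
$\left(9 + r{\left(-2 \right)}\right) \left(1 - -2\right) = \left(9 + \left(30 + 6 \left(-2\right)\right)\right) \left(1 - -2\right) = \left(9 + \left(30 - 12\right)\right) \left(1 + 2\right) = \left(9 + 18\right) 3 = 27 \cdot 3 = 81$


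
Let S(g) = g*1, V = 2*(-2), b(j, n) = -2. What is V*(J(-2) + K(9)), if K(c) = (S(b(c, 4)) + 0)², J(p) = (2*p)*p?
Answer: -48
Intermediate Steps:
V = -4
J(p) = 2*p²
S(g) = g
K(c) = 4 (K(c) = (-2 + 0)² = (-2)² = 4)
V*(J(-2) + K(9)) = -4*(2*(-2)² + 4) = -4*(2*4 + 4) = -4*(8 + 4) = -4*12 = -48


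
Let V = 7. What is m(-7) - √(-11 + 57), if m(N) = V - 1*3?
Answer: 4 - √46 ≈ -2.7823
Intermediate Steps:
m(N) = 4 (m(N) = 7 - 1*3 = 7 - 3 = 4)
m(-7) - √(-11 + 57) = 4 - √(-11 + 57) = 4 - √46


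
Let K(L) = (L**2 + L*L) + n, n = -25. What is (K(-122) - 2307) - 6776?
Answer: 20660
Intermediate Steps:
K(L) = -25 + 2*L**2 (K(L) = (L**2 + L*L) - 25 = (L**2 + L**2) - 25 = 2*L**2 - 25 = -25 + 2*L**2)
(K(-122) - 2307) - 6776 = ((-25 + 2*(-122)**2) - 2307) - 6776 = ((-25 + 2*14884) - 2307) - 6776 = ((-25 + 29768) - 2307) - 6776 = (29743 - 2307) - 6776 = 27436 - 6776 = 20660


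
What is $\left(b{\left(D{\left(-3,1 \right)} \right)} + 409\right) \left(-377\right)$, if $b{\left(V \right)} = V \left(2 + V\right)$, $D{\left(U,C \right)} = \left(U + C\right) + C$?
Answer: $-153816$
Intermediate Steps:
$D{\left(U,C \right)} = U + 2 C$ ($D{\left(U,C \right)} = \left(C + U\right) + C = U + 2 C$)
$\left(b{\left(D{\left(-3,1 \right)} \right)} + 409\right) \left(-377\right) = \left(\left(-3 + 2 \cdot 1\right) \left(2 + \left(-3 + 2 \cdot 1\right)\right) + 409\right) \left(-377\right) = \left(\left(-3 + 2\right) \left(2 + \left(-3 + 2\right)\right) + 409\right) \left(-377\right) = \left(- (2 - 1) + 409\right) \left(-377\right) = \left(\left(-1\right) 1 + 409\right) \left(-377\right) = \left(-1 + 409\right) \left(-377\right) = 408 \left(-377\right) = -153816$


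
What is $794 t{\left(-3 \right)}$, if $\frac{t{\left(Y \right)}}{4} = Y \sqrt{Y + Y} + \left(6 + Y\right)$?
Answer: $9528 - 9528 i \sqrt{6} \approx 9528.0 - 23339.0 i$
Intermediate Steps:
$t{\left(Y \right)} = 24 + 4 Y + 4 \sqrt{2} Y^{\frac{3}{2}}$ ($t{\left(Y \right)} = 4 \left(Y \sqrt{Y + Y} + \left(6 + Y\right)\right) = 4 \left(Y \sqrt{2 Y} + \left(6 + Y\right)\right) = 4 \left(Y \sqrt{2} \sqrt{Y} + \left(6 + Y\right)\right) = 4 \left(\sqrt{2} Y^{\frac{3}{2}} + \left(6 + Y\right)\right) = 4 \left(6 + Y + \sqrt{2} Y^{\frac{3}{2}}\right) = 24 + 4 Y + 4 \sqrt{2} Y^{\frac{3}{2}}$)
$794 t{\left(-3 \right)} = 794 \left(24 + 4 \left(-3\right) + 4 \sqrt{2} \left(-3\right)^{\frac{3}{2}}\right) = 794 \left(24 - 12 + 4 \sqrt{2} \left(- 3 i \sqrt{3}\right)\right) = 794 \left(24 - 12 - 12 i \sqrt{6}\right) = 794 \left(12 - 12 i \sqrt{6}\right) = 9528 - 9528 i \sqrt{6}$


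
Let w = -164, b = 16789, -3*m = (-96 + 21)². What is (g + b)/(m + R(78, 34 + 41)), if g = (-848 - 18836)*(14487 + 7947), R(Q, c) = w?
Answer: 441574067/2039 ≈ 2.1656e+5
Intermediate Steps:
m = -1875 (m = -(-96 + 21)²/3 = -⅓*(-75)² = -⅓*5625 = -1875)
R(Q, c) = -164
g = -441590856 (g = -19684*22434 = -441590856)
(g + b)/(m + R(78, 34 + 41)) = (-441590856 + 16789)/(-1875 - 164) = -441574067/(-2039) = -441574067*(-1/2039) = 441574067/2039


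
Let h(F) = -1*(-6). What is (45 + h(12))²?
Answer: 2601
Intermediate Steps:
h(F) = 6
(45 + h(12))² = (45 + 6)² = 51² = 2601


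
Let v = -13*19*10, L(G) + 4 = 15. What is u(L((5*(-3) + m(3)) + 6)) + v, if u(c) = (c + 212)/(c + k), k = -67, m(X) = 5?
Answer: -138543/56 ≈ -2474.0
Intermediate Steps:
L(G) = 11 (L(G) = -4 + 15 = 11)
u(c) = (212 + c)/(-67 + c) (u(c) = (c + 212)/(c - 67) = (212 + c)/(-67 + c))
v = -2470 (v = -247*10 = -2470)
u(L((5*(-3) + m(3)) + 6)) + v = (212 + 11)/(-67 + 11) - 2470 = 223/(-56) - 2470 = -1/56*223 - 2470 = -223/56 - 2470 = -138543/56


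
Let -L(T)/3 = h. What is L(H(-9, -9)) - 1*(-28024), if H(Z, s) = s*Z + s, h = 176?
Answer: 27496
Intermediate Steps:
H(Z, s) = s + Z*s (H(Z, s) = Z*s + s = s + Z*s)
L(T) = -528 (L(T) = -3*176 = -528)
L(H(-9, -9)) - 1*(-28024) = -528 - 1*(-28024) = -528 + 28024 = 27496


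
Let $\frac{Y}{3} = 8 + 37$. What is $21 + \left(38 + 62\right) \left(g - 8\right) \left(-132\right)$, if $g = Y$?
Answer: $-1676379$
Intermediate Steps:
$Y = 135$ ($Y = 3 \left(8 + 37\right) = 3 \cdot 45 = 135$)
$g = 135$
$21 + \left(38 + 62\right) \left(g - 8\right) \left(-132\right) = 21 + \left(38 + 62\right) \left(135 - 8\right) \left(-132\right) = 21 + 100 \cdot 127 \left(-132\right) = 21 + 12700 \left(-132\right) = 21 - 1676400 = -1676379$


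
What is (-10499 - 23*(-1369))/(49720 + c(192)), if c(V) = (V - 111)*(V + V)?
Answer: 5247/20206 ≈ 0.25968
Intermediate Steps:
c(V) = 2*V*(-111 + V) (c(V) = (-111 + V)*(2*V) = 2*V*(-111 + V))
(-10499 - 23*(-1369))/(49720 + c(192)) = (-10499 - 23*(-1369))/(49720 + 2*192*(-111 + 192)) = (-10499 + 31487)/(49720 + 2*192*81) = 20988/(49720 + 31104) = 20988/80824 = 20988*(1/80824) = 5247/20206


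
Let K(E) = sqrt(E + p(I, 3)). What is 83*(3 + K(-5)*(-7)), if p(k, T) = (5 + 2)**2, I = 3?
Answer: 249 - 1162*sqrt(11) ≈ -3604.9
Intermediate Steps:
p(k, T) = 49 (p(k, T) = 7**2 = 49)
K(E) = sqrt(49 + E) (K(E) = sqrt(E + 49) = sqrt(49 + E))
83*(3 + K(-5)*(-7)) = 83*(3 + sqrt(49 - 5)*(-7)) = 83*(3 + sqrt(44)*(-7)) = 83*(3 + (2*sqrt(11))*(-7)) = 83*(3 - 14*sqrt(11)) = 249 - 1162*sqrt(11)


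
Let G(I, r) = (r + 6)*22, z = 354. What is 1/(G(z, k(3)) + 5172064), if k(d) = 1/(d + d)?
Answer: 3/15516599 ≈ 1.9334e-7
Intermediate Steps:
k(d) = 1/(2*d)
G(I, r) = 132 + 22*r (G(I, r) = (6 + r)*22 = 132 + 22*r)
1/(G(z, k(3)) + 5172064) = 1/((132 + 22*((1/2)/3)) + 5172064) = 1/((132 + 22*((1/2)*(1/3))) + 5172064) = 1/((132 + 22*(1/6)) + 5172064) = 1/((132 + 11/3) + 5172064) = 1/(407/3 + 5172064) = 1/(15516599/3) = 3/15516599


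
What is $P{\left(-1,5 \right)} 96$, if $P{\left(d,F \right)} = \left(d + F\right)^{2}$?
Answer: $1536$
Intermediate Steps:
$P{\left(d,F \right)} = \left(F + d\right)^{2}$
$P{\left(-1,5 \right)} 96 = \left(5 - 1\right)^{2} \cdot 96 = 4^{2} \cdot 96 = 16 \cdot 96 = 1536$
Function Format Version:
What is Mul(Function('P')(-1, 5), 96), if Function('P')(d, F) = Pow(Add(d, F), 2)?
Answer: 1536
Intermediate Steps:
Function('P')(d, F) = Pow(Add(F, d), 2)
Mul(Function('P')(-1, 5), 96) = Mul(Pow(Add(5, -1), 2), 96) = Mul(Pow(4, 2), 96) = Mul(16, 96) = 1536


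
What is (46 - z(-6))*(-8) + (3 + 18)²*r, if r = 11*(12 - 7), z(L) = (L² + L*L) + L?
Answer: 24415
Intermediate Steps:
z(L) = L + 2*L² (z(L) = (L² + L²) + L = 2*L² + L = L + 2*L²)
r = 55 (r = 11*5 = 55)
(46 - z(-6))*(-8) + (3 + 18)²*r = (46 - (-6)*(1 + 2*(-6)))*(-8) + (3 + 18)²*55 = (46 - (-6)*(1 - 12))*(-8) + 21²*55 = (46 - (-6)*(-11))*(-8) + 441*55 = (46 - 1*66)*(-8) + 24255 = (46 - 66)*(-8) + 24255 = -20*(-8) + 24255 = 160 + 24255 = 24415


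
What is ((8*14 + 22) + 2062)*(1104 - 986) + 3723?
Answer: 262851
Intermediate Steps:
((8*14 + 22) + 2062)*(1104 - 986) + 3723 = ((112 + 22) + 2062)*118 + 3723 = (134 + 2062)*118 + 3723 = 2196*118 + 3723 = 259128 + 3723 = 262851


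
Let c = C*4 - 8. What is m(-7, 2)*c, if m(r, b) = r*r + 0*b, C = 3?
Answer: 196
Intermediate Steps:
m(r, b) = r² (m(r, b) = r² + 0 = r²)
c = 4 (c = 3*4 - 8 = 12 - 8 = 4)
m(-7, 2)*c = (-7)²*4 = 49*4 = 196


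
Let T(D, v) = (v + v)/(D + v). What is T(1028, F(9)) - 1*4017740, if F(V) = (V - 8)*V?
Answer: -4166396362/1037 ≈ -4.0177e+6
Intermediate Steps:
F(V) = V*(-8 + V) (F(V) = (-8 + V)*V = V*(-8 + V))
T(D, v) = 2*v/(D + v) (T(D, v) = (2*v)/(D + v) = 2*v/(D + v))
T(1028, F(9)) - 1*4017740 = 2*(9*(-8 + 9))/(1028 + 9*(-8 + 9)) - 1*4017740 = 2*(9*1)/(1028 + 9*1) - 4017740 = 2*9/(1028 + 9) - 4017740 = 2*9/1037 - 4017740 = 2*9*(1/1037) - 4017740 = 18/1037 - 4017740 = -4166396362/1037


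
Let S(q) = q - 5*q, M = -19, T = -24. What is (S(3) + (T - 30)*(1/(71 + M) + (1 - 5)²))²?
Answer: 519976809/676 ≈ 7.6920e+5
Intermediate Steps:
S(q) = -4*q
(S(3) + (T - 30)*(1/(71 + M) + (1 - 5)²))² = (-4*3 + (-24 - 30)*(1/(71 - 19) + (1 - 5)²))² = (-12 - 54*(1/52 + (-4)²))² = (-12 - 54*(1/52 + 16))² = (-12 - 54*833/52)² = (-12 - 22491/26)² = (-22803/26)² = 519976809/676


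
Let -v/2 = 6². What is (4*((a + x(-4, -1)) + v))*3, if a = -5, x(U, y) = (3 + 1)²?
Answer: -732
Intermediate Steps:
x(U, y) = 16 (x(U, y) = 4² = 16)
v = -72 (v = -2*6² = -2*36 = -72)
(4*((a + x(-4, -1)) + v))*3 = (4*((-5 + 16) - 72))*3 = (4*(11 - 72))*3 = (4*(-61))*3 = -244*3 = -732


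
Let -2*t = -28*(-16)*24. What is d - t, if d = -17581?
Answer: -12205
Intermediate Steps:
t = -5376 (t = -(-28*(-16))*24/2 = -224*24 = -1/2*10752 = -5376)
d - t = -17581 - 1*(-5376) = -17581 + 5376 = -12205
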